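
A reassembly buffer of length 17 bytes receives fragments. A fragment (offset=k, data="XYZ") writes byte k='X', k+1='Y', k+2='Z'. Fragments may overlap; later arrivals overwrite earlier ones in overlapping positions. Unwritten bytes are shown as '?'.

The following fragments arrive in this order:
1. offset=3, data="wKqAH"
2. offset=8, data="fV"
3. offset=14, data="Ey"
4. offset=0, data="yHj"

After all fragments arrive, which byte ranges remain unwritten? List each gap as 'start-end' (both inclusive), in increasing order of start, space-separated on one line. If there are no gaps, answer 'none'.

Answer: 10-13 16-16

Derivation:
Fragment 1: offset=3 len=5
Fragment 2: offset=8 len=2
Fragment 3: offset=14 len=2
Fragment 4: offset=0 len=3
Gaps: 10-13 16-16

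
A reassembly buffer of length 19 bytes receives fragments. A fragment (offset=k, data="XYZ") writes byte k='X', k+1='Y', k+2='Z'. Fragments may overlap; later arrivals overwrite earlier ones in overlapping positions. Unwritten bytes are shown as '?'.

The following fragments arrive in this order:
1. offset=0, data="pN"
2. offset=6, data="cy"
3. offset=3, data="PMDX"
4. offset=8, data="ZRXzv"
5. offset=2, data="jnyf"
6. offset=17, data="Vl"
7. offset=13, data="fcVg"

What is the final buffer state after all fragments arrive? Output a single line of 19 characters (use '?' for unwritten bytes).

Answer: pNjnyfXyZRXzvfcVgVl

Derivation:
Fragment 1: offset=0 data="pN" -> buffer=pN?????????????????
Fragment 2: offset=6 data="cy" -> buffer=pN????cy???????????
Fragment 3: offset=3 data="PMDX" -> buffer=pN?PMDXy???????????
Fragment 4: offset=8 data="ZRXzv" -> buffer=pN?PMDXyZRXzv??????
Fragment 5: offset=2 data="jnyf" -> buffer=pNjnyfXyZRXzv??????
Fragment 6: offset=17 data="Vl" -> buffer=pNjnyfXyZRXzv????Vl
Fragment 7: offset=13 data="fcVg" -> buffer=pNjnyfXyZRXzvfcVgVl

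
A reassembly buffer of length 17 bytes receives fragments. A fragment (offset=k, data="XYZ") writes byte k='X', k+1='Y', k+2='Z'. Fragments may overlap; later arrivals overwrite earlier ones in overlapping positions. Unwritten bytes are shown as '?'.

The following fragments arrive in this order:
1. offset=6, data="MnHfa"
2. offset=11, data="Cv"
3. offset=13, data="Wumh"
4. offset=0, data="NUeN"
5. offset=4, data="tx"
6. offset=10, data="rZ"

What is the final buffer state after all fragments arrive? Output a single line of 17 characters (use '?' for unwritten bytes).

Fragment 1: offset=6 data="MnHfa" -> buffer=??????MnHfa??????
Fragment 2: offset=11 data="Cv" -> buffer=??????MnHfaCv????
Fragment 3: offset=13 data="Wumh" -> buffer=??????MnHfaCvWumh
Fragment 4: offset=0 data="NUeN" -> buffer=NUeN??MnHfaCvWumh
Fragment 5: offset=4 data="tx" -> buffer=NUeNtxMnHfaCvWumh
Fragment 6: offset=10 data="rZ" -> buffer=NUeNtxMnHfrZvWumh

Answer: NUeNtxMnHfrZvWumh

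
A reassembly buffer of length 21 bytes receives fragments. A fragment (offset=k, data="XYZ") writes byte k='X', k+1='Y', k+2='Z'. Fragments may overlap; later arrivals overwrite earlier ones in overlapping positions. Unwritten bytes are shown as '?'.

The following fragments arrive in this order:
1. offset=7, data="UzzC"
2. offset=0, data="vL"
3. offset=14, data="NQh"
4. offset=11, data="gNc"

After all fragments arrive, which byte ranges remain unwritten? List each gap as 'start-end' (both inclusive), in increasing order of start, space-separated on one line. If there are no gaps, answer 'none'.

Fragment 1: offset=7 len=4
Fragment 2: offset=0 len=2
Fragment 3: offset=14 len=3
Fragment 4: offset=11 len=3
Gaps: 2-6 17-20

Answer: 2-6 17-20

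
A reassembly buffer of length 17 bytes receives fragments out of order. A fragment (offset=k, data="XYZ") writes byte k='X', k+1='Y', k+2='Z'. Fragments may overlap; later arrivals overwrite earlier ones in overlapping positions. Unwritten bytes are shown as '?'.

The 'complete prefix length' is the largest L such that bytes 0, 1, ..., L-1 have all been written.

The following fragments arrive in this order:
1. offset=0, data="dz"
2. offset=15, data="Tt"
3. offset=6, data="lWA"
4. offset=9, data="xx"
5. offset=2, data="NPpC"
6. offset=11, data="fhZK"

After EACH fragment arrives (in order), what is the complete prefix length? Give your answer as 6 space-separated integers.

Answer: 2 2 2 2 11 17

Derivation:
Fragment 1: offset=0 data="dz" -> buffer=dz??????????????? -> prefix_len=2
Fragment 2: offset=15 data="Tt" -> buffer=dz?????????????Tt -> prefix_len=2
Fragment 3: offset=6 data="lWA" -> buffer=dz????lWA??????Tt -> prefix_len=2
Fragment 4: offset=9 data="xx" -> buffer=dz????lWAxx????Tt -> prefix_len=2
Fragment 5: offset=2 data="NPpC" -> buffer=dzNPpClWAxx????Tt -> prefix_len=11
Fragment 6: offset=11 data="fhZK" -> buffer=dzNPpClWAxxfhZKTt -> prefix_len=17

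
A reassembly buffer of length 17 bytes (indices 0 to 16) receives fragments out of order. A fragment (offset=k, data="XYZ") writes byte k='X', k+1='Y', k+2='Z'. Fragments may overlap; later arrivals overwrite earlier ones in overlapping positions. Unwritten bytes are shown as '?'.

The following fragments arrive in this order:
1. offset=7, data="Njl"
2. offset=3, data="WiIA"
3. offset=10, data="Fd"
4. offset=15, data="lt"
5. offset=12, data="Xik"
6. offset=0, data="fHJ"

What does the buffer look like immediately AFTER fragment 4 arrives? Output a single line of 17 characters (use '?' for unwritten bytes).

Answer: ???WiIANjlFd???lt

Derivation:
Fragment 1: offset=7 data="Njl" -> buffer=???????Njl???????
Fragment 2: offset=3 data="WiIA" -> buffer=???WiIANjl???????
Fragment 3: offset=10 data="Fd" -> buffer=???WiIANjlFd?????
Fragment 4: offset=15 data="lt" -> buffer=???WiIANjlFd???lt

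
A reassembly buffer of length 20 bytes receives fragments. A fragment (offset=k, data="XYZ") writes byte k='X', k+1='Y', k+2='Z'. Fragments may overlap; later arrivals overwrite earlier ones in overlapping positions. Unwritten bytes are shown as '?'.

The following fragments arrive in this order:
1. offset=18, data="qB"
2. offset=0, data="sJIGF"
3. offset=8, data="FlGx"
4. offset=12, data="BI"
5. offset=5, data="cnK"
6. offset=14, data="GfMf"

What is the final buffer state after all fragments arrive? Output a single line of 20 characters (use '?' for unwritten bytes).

Fragment 1: offset=18 data="qB" -> buffer=??????????????????qB
Fragment 2: offset=0 data="sJIGF" -> buffer=sJIGF?????????????qB
Fragment 3: offset=8 data="FlGx" -> buffer=sJIGF???FlGx??????qB
Fragment 4: offset=12 data="BI" -> buffer=sJIGF???FlGxBI????qB
Fragment 5: offset=5 data="cnK" -> buffer=sJIGFcnKFlGxBI????qB
Fragment 6: offset=14 data="GfMf" -> buffer=sJIGFcnKFlGxBIGfMfqB

Answer: sJIGFcnKFlGxBIGfMfqB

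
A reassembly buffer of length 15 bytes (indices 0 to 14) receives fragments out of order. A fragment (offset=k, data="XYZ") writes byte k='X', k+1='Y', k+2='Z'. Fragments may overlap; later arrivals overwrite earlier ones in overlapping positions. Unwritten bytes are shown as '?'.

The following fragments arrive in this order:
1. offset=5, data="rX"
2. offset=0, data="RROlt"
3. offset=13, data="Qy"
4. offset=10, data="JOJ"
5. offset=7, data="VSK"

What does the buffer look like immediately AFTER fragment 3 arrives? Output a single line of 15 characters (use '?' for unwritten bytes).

Fragment 1: offset=5 data="rX" -> buffer=?????rX????????
Fragment 2: offset=0 data="RROlt" -> buffer=RROltrX????????
Fragment 3: offset=13 data="Qy" -> buffer=RROltrX??????Qy

Answer: RROltrX??????Qy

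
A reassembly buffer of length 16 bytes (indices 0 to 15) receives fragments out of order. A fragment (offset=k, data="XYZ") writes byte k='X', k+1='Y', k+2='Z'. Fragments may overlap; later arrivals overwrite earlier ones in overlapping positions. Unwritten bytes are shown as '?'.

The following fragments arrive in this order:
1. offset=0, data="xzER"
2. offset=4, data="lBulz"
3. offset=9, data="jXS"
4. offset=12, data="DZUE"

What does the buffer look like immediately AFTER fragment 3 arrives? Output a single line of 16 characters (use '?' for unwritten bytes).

Fragment 1: offset=0 data="xzER" -> buffer=xzER????????????
Fragment 2: offset=4 data="lBulz" -> buffer=xzERlBulz???????
Fragment 3: offset=9 data="jXS" -> buffer=xzERlBulzjXS????

Answer: xzERlBulzjXS????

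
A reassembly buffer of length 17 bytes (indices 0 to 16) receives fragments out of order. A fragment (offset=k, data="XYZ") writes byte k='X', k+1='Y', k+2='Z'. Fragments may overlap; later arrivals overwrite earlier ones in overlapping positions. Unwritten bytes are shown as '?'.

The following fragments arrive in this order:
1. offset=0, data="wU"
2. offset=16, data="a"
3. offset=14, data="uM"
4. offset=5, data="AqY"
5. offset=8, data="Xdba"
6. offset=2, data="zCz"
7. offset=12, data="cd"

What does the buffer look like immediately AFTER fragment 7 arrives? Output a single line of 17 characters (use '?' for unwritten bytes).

Answer: wUzCzAqYXdbacduMa

Derivation:
Fragment 1: offset=0 data="wU" -> buffer=wU???????????????
Fragment 2: offset=16 data="a" -> buffer=wU??????????????a
Fragment 3: offset=14 data="uM" -> buffer=wU????????????uMa
Fragment 4: offset=5 data="AqY" -> buffer=wU???AqY??????uMa
Fragment 5: offset=8 data="Xdba" -> buffer=wU???AqYXdba??uMa
Fragment 6: offset=2 data="zCz" -> buffer=wUzCzAqYXdba??uMa
Fragment 7: offset=12 data="cd" -> buffer=wUzCzAqYXdbacduMa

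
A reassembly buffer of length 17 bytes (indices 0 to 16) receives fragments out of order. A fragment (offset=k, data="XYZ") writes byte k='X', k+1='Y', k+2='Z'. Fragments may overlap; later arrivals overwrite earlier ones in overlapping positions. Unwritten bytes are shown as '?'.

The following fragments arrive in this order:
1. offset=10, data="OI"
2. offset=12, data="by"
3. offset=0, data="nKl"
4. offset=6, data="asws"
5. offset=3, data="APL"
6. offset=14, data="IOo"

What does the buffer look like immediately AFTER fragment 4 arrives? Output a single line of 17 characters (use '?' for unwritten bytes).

Answer: nKl???aswsOIby???

Derivation:
Fragment 1: offset=10 data="OI" -> buffer=??????????OI?????
Fragment 2: offset=12 data="by" -> buffer=??????????OIby???
Fragment 3: offset=0 data="nKl" -> buffer=nKl???????OIby???
Fragment 4: offset=6 data="asws" -> buffer=nKl???aswsOIby???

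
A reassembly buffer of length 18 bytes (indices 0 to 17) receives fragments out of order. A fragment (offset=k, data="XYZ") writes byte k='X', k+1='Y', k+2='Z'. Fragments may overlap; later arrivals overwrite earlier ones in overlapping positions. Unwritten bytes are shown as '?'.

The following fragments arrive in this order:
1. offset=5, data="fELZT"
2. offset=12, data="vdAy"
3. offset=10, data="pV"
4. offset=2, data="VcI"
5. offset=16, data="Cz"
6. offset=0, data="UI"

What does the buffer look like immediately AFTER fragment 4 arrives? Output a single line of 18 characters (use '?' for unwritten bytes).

Answer: ??VcIfELZTpVvdAy??

Derivation:
Fragment 1: offset=5 data="fELZT" -> buffer=?????fELZT????????
Fragment 2: offset=12 data="vdAy" -> buffer=?????fELZT??vdAy??
Fragment 3: offset=10 data="pV" -> buffer=?????fELZTpVvdAy??
Fragment 4: offset=2 data="VcI" -> buffer=??VcIfELZTpVvdAy??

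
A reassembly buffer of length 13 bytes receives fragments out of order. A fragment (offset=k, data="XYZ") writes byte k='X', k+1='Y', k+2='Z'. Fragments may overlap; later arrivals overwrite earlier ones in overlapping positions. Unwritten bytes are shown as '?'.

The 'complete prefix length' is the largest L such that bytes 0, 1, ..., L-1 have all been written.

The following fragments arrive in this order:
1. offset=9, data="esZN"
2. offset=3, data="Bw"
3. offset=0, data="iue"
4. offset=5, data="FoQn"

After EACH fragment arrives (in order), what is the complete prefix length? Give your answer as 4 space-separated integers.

Answer: 0 0 5 13

Derivation:
Fragment 1: offset=9 data="esZN" -> buffer=?????????esZN -> prefix_len=0
Fragment 2: offset=3 data="Bw" -> buffer=???Bw????esZN -> prefix_len=0
Fragment 3: offset=0 data="iue" -> buffer=iueBw????esZN -> prefix_len=5
Fragment 4: offset=5 data="FoQn" -> buffer=iueBwFoQnesZN -> prefix_len=13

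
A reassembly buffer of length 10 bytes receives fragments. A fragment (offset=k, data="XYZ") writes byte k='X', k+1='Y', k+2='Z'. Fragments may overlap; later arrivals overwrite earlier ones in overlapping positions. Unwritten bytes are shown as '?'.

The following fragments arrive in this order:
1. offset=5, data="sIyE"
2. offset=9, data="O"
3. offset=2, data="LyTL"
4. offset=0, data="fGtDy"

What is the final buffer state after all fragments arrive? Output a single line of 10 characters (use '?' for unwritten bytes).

Fragment 1: offset=5 data="sIyE" -> buffer=?????sIyE?
Fragment 2: offset=9 data="O" -> buffer=?????sIyEO
Fragment 3: offset=2 data="LyTL" -> buffer=??LyTLIyEO
Fragment 4: offset=0 data="fGtDy" -> buffer=fGtDyLIyEO

Answer: fGtDyLIyEO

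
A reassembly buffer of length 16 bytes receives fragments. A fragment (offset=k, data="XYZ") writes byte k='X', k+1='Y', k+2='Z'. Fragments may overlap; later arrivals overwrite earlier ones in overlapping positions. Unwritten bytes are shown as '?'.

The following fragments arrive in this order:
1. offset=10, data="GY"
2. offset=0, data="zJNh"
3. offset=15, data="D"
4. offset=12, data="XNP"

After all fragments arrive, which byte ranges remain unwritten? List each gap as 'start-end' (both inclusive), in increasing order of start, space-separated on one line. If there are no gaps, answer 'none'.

Answer: 4-9

Derivation:
Fragment 1: offset=10 len=2
Fragment 2: offset=0 len=4
Fragment 3: offset=15 len=1
Fragment 4: offset=12 len=3
Gaps: 4-9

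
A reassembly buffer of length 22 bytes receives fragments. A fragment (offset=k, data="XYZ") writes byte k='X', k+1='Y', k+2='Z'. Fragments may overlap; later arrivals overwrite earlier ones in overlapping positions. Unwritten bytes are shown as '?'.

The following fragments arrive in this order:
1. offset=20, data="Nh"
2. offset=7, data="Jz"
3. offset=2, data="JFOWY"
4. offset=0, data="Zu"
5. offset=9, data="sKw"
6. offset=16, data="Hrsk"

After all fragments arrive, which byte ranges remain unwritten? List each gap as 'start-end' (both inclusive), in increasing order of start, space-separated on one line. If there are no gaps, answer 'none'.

Fragment 1: offset=20 len=2
Fragment 2: offset=7 len=2
Fragment 3: offset=2 len=5
Fragment 4: offset=0 len=2
Fragment 5: offset=9 len=3
Fragment 6: offset=16 len=4
Gaps: 12-15

Answer: 12-15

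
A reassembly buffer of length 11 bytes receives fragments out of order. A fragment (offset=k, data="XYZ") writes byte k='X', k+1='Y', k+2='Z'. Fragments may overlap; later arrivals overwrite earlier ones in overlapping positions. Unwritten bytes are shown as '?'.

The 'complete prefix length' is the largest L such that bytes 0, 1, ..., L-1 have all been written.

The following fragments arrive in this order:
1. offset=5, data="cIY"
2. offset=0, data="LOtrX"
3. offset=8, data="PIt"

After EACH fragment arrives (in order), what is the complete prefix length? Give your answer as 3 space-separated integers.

Fragment 1: offset=5 data="cIY" -> buffer=?????cIY??? -> prefix_len=0
Fragment 2: offset=0 data="LOtrX" -> buffer=LOtrXcIY??? -> prefix_len=8
Fragment 3: offset=8 data="PIt" -> buffer=LOtrXcIYPIt -> prefix_len=11

Answer: 0 8 11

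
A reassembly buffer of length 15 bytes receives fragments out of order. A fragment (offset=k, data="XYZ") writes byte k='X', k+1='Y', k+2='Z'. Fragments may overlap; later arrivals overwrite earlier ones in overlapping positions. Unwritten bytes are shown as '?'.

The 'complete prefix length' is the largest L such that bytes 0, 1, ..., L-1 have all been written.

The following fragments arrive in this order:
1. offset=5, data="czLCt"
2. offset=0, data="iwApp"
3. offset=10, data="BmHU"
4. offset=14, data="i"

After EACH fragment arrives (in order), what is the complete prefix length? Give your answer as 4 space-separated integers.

Answer: 0 10 14 15

Derivation:
Fragment 1: offset=5 data="czLCt" -> buffer=?????czLCt????? -> prefix_len=0
Fragment 2: offset=0 data="iwApp" -> buffer=iwAppczLCt????? -> prefix_len=10
Fragment 3: offset=10 data="BmHU" -> buffer=iwAppczLCtBmHU? -> prefix_len=14
Fragment 4: offset=14 data="i" -> buffer=iwAppczLCtBmHUi -> prefix_len=15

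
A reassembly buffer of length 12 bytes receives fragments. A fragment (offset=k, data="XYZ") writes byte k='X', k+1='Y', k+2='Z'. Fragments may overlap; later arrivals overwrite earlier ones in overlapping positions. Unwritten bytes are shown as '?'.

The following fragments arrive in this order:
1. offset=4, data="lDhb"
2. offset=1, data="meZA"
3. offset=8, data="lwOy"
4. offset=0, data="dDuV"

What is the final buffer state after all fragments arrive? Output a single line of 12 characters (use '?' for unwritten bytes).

Fragment 1: offset=4 data="lDhb" -> buffer=????lDhb????
Fragment 2: offset=1 data="meZA" -> buffer=?meZADhb????
Fragment 3: offset=8 data="lwOy" -> buffer=?meZADhblwOy
Fragment 4: offset=0 data="dDuV" -> buffer=dDuVADhblwOy

Answer: dDuVADhblwOy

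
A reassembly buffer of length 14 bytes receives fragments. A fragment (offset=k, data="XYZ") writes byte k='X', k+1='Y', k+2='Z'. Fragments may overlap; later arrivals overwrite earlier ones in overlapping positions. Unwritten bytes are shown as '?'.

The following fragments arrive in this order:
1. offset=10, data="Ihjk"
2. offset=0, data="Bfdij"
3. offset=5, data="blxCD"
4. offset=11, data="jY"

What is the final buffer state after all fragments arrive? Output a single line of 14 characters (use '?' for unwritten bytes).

Answer: BfdijblxCDIjYk

Derivation:
Fragment 1: offset=10 data="Ihjk" -> buffer=??????????Ihjk
Fragment 2: offset=0 data="Bfdij" -> buffer=Bfdij?????Ihjk
Fragment 3: offset=5 data="blxCD" -> buffer=BfdijblxCDIhjk
Fragment 4: offset=11 data="jY" -> buffer=BfdijblxCDIjYk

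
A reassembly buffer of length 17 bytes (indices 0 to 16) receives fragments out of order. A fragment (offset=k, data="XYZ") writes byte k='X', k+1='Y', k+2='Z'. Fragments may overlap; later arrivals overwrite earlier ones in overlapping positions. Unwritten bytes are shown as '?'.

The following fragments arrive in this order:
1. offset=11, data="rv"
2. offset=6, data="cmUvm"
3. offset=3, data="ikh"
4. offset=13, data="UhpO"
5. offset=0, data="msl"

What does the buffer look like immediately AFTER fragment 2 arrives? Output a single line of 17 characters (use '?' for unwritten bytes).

Answer: ??????cmUvmrv????

Derivation:
Fragment 1: offset=11 data="rv" -> buffer=???????????rv????
Fragment 2: offset=6 data="cmUvm" -> buffer=??????cmUvmrv????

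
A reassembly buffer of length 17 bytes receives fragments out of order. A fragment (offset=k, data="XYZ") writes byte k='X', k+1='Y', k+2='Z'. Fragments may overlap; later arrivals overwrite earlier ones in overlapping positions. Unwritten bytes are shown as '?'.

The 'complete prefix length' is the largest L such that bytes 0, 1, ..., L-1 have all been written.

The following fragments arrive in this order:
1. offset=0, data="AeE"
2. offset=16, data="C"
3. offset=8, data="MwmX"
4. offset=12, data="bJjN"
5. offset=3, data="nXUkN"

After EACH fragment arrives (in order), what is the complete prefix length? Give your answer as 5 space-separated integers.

Fragment 1: offset=0 data="AeE" -> buffer=AeE?????????????? -> prefix_len=3
Fragment 2: offset=16 data="C" -> buffer=AeE?????????????C -> prefix_len=3
Fragment 3: offset=8 data="MwmX" -> buffer=AeE?????MwmX????C -> prefix_len=3
Fragment 4: offset=12 data="bJjN" -> buffer=AeE?????MwmXbJjNC -> prefix_len=3
Fragment 5: offset=3 data="nXUkN" -> buffer=AeEnXUkNMwmXbJjNC -> prefix_len=17

Answer: 3 3 3 3 17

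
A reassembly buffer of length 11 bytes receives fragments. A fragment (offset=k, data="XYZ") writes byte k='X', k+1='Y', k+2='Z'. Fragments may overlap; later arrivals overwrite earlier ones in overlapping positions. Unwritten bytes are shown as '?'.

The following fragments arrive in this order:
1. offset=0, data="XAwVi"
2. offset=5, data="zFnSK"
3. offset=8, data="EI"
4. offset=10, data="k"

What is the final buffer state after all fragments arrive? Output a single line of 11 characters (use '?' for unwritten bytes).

Answer: XAwVizFnEIk

Derivation:
Fragment 1: offset=0 data="XAwVi" -> buffer=XAwVi??????
Fragment 2: offset=5 data="zFnSK" -> buffer=XAwVizFnSK?
Fragment 3: offset=8 data="EI" -> buffer=XAwVizFnEI?
Fragment 4: offset=10 data="k" -> buffer=XAwVizFnEIk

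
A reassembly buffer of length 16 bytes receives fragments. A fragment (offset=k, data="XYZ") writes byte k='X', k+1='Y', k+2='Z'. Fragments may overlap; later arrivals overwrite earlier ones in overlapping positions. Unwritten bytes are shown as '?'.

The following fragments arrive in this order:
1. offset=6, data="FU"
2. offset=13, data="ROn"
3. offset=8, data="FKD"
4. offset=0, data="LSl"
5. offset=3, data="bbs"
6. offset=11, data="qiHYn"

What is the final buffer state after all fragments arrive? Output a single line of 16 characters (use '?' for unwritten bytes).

Fragment 1: offset=6 data="FU" -> buffer=??????FU????????
Fragment 2: offset=13 data="ROn" -> buffer=??????FU?????ROn
Fragment 3: offset=8 data="FKD" -> buffer=??????FUFKD??ROn
Fragment 4: offset=0 data="LSl" -> buffer=LSl???FUFKD??ROn
Fragment 5: offset=3 data="bbs" -> buffer=LSlbbsFUFKD??ROn
Fragment 6: offset=11 data="qiHYn" -> buffer=LSlbbsFUFKDqiHYn

Answer: LSlbbsFUFKDqiHYn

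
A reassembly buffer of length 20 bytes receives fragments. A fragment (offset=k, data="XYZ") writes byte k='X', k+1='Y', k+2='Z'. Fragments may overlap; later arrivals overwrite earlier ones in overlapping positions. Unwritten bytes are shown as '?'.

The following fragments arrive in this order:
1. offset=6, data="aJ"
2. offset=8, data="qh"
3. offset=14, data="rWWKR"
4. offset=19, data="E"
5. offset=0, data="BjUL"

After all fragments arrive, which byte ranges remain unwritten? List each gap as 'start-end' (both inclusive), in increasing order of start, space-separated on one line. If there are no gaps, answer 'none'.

Fragment 1: offset=6 len=2
Fragment 2: offset=8 len=2
Fragment 3: offset=14 len=5
Fragment 4: offset=19 len=1
Fragment 5: offset=0 len=4
Gaps: 4-5 10-13

Answer: 4-5 10-13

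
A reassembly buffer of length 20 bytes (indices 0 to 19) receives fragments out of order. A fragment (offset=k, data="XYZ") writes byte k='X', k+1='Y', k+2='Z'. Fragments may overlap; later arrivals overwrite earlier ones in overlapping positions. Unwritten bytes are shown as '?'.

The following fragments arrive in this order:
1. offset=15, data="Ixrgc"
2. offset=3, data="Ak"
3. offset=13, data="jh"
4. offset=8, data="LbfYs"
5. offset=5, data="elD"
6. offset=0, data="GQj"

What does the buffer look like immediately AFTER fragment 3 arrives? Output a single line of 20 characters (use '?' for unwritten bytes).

Fragment 1: offset=15 data="Ixrgc" -> buffer=???????????????Ixrgc
Fragment 2: offset=3 data="Ak" -> buffer=???Ak??????????Ixrgc
Fragment 3: offset=13 data="jh" -> buffer=???Ak????????jhIxrgc

Answer: ???Ak????????jhIxrgc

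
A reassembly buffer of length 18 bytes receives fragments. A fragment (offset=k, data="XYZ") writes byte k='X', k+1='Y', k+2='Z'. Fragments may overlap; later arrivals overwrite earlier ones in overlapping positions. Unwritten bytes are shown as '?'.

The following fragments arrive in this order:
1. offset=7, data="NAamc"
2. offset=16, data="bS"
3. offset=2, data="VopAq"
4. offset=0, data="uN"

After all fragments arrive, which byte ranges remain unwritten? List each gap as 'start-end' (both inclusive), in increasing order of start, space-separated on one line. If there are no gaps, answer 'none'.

Answer: 12-15

Derivation:
Fragment 1: offset=7 len=5
Fragment 2: offset=16 len=2
Fragment 3: offset=2 len=5
Fragment 4: offset=0 len=2
Gaps: 12-15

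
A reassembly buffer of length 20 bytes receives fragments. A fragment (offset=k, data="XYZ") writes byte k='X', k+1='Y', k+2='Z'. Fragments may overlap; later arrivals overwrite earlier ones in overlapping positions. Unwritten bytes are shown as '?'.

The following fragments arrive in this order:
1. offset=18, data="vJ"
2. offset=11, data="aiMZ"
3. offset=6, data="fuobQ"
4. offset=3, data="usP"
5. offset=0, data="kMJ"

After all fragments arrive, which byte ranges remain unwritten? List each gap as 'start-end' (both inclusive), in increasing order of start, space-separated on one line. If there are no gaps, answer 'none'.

Answer: 15-17

Derivation:
Fragment 1: offset=18 len=2
Fragment 2: offset=11 len=4
Fragment 3: offset=6 len=5
Fragment 4: offset=3 len=3
Fragment 5: offset=0 len=3
Gaps: 15-17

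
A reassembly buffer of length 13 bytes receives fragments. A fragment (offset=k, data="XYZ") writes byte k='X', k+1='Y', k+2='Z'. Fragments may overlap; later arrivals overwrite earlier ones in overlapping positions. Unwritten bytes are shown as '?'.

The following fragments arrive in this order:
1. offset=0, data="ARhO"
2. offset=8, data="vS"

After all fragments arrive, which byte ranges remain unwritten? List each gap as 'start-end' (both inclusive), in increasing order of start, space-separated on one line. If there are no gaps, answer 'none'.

Answer: 4-7 10-12

Derivation:
Fragment 1: offset=0 len=4
Fragment 2: offset=8 len=2
Gaps: 4-7 10-12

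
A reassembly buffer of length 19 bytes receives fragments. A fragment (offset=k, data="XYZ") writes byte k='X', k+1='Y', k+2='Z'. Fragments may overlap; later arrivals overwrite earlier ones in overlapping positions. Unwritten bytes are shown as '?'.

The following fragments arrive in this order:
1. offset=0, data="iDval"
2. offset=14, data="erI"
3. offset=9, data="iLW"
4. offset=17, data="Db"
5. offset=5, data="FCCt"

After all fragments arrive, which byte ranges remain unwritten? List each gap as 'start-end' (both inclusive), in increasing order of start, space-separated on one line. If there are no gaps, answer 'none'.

Answer: 12-13

Derivation:
Fragment 1: offset=0 len=5
Fragment 2: offset=14 len=3
Fragment 3: offset=9 len=3
Fragment 4: offset=17 len=2
Fragment 5: offset=5 len=4
Gaps: 12-13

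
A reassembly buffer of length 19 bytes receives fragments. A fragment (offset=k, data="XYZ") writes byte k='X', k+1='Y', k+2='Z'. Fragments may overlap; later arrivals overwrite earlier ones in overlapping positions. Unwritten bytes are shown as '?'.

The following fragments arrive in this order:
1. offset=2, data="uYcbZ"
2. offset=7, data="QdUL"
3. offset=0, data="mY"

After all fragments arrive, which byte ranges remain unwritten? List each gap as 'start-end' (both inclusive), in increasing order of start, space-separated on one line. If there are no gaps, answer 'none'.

Answer: 11-18

Derivation:
Fragment 1: offset=2 len=5
Fragment 2: offset=7 len=4
Fragment 3: offset=0 len=2
Gaps: 11-18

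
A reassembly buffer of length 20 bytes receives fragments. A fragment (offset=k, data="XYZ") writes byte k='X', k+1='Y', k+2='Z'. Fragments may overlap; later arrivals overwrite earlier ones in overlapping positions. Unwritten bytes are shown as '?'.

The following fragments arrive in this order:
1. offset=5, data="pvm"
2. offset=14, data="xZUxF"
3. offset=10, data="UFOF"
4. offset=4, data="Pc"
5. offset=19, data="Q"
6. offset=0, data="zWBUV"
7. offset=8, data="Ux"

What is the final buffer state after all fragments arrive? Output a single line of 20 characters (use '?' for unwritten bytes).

Fragment 1: offset=5 data="pvm" -> buffer=?????pvm????????????
Fragment 2: offset=14 data="xZUxF" -> buffer=?????pvm??????xZUxF?
Fragment 3: offset=10 data="UFOF" -> buffer=?????pvm??UFOFxZUxF?
Fragment 4: offset=4 data="Pc" -> buffer=????Pcvm??UFOFxZUxF?
Fragment 5: offset=19 data="Q" -> buffer=????Pcvm??UFOFxZUxFQ
Fragment 6: offset=0 data="zWBUV" -> buffer=zWBUVcvm??UFOFxZUxFQ
Fragment 7: offset=8 data="Ux" -> buffer=zWBUVcvmUxUFOFxZUxFQ

Answer: zWBUVcvmUxUFOFxZUxFQ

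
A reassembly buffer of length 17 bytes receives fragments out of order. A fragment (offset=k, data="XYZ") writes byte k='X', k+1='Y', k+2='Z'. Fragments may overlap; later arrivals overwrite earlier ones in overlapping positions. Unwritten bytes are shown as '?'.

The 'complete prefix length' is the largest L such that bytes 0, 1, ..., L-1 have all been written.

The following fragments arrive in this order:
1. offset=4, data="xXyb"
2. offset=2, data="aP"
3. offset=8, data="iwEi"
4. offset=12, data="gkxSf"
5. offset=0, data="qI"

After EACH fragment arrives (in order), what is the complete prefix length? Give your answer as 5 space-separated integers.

Fragment 1: offset=4 data="xXyb" -> buffer=????xXyb????????? -> prefix_len=0
Fragment 2: offset=2 data="aP" -> buffer=??aPxXyb????????? -> prefix_len=0
Fragment 3: offset=8 data="iwEi" -> buffer=??aPxXybiwEi????? -> prefix_len=0
Fragment 4: offset=12 data="gkxSf" -> buffer=??aPxXybiwEigkxSf -> prefix_len=0
Fragment 5: offset=0 data="qI" -> buffer=qIaPxXybiwEigkxSf -> prefix_len=17

Answer: 0 0 0 0 17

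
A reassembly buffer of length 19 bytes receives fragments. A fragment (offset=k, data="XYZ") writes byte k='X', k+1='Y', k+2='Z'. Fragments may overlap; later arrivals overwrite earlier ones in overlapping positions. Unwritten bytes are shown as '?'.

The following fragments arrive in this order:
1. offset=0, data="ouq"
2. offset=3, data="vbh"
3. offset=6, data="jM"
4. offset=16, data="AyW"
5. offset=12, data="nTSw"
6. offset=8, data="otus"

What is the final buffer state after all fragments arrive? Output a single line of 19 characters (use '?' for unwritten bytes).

Answer: ouqvbhjMotusnTSwAyW

Derivation:
Fragment 1: offset=0 data="ouq" -> buffer=ouq????????????????
Fragment 2: offset=3 data="vbh" -> buffer=ouqvbh?????????????
Fragment 3: offset=6 data="jM" -> buffer=ouqvbhjM???????????
Fragment 4: offset=16 data="AyW" -> buffer=ouqvbhjM????????AyW
Fragment 5: offset=12 data="nTSw" -> buffer=ouqvbhjM????nTSwAyW
Fragment 6: offset=8 data="otus" -> buffer=ouqvbhjMotusnTSwAyW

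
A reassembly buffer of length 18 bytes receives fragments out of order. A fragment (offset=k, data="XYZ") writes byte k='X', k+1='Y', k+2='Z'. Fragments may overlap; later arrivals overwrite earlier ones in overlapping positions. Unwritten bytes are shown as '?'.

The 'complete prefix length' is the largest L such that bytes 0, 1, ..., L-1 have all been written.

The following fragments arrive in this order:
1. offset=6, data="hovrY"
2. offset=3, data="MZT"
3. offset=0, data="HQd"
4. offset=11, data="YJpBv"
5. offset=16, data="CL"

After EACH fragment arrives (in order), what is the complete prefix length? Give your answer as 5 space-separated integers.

Fragment 1: offset=6 data="hovrY" -> buffer=??????hovrY??????? -> prefix_len=0
Fragment 2: offset=3 data="MZT" -> buffer=???MZThovrY??????? -> prefix_len=0
Fragment 3: offset=0 data="HQd" -> buffer=HQdMZThovrY??????? -> prefix_len=11
Fragment 4: offset=11 data="YJpBv" -> buffer=HQdMZThovrYYJpBv?? -> prefix_len=16
Fragment 5: offset=16 data="CL" -> buffer=HQdMZThovrYYJpBvCL -> prefix_len=18

Answer: 0 0 11 16 18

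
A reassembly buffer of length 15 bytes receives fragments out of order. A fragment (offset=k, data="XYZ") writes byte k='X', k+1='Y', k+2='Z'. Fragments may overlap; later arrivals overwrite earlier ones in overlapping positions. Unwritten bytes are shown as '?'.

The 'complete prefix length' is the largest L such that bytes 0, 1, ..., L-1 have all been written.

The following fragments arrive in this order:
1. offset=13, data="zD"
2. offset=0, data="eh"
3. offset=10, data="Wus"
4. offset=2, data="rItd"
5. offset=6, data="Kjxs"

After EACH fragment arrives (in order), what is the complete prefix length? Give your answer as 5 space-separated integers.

Answer: 0 2 2 6 15

Derivation:
Fragment 1: offset=13 data="zD" -> buffer=?????????????zD -> prefix_len=0
Fragment 2: offset=0 data="eh" -> buffer=eh???????????zD -> prefix_len=2
Fragment 3: offset=10 data="Wus" -> buffer=eh????????WuszD -> prefix_len=2
Fragment 4: offset=2 data="rItd" -> buffer=ehrItd????WuszD -> prefix_len=6
Fragment 5: offset=6 data="Kjxs" -> buffer=ehrItdKjxsWuszD -> prefix_len=15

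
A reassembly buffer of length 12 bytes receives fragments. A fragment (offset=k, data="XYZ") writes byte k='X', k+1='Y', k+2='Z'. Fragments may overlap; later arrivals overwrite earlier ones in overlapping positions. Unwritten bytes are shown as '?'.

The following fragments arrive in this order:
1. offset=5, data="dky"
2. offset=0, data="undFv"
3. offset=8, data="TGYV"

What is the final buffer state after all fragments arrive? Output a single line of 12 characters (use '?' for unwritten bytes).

Answer: undFvdkyTGYV

Derivation:
Fragment 1: offset=5 data="dky" -> buffer=?????dky????
Fragment 2: offset=0 data="undFv" -> buffer=undFvdky????
Fragment 3: offset=8 data="TGYV" -> buffer=undFvdkyTGYV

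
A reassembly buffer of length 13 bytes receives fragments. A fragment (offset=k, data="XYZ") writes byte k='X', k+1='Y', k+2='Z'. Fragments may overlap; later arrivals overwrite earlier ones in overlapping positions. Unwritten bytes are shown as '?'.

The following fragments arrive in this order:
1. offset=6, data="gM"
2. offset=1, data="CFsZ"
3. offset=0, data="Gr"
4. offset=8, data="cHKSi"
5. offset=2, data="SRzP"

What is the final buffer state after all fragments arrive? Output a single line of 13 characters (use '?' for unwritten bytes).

Answer: GrSRzPgMcHKSi

Derivation:
Fragment 1: offset=6 data="gM" -> buffer=??????gM?????
Fragment 2: offset=1 data="CFsZ" -> buffer=?CFsZ?gM?????
Fragment 3: offset=0 data="Gr" -> buffer=GrFsZ?gM?????
Fragment 4: offset=8 data="cHKSi" -> buffer=GrFsZ?gMcHKSi
Fragment 5: offset=2 data="SRzP" -> buffer=GrSRzPgMcHKSi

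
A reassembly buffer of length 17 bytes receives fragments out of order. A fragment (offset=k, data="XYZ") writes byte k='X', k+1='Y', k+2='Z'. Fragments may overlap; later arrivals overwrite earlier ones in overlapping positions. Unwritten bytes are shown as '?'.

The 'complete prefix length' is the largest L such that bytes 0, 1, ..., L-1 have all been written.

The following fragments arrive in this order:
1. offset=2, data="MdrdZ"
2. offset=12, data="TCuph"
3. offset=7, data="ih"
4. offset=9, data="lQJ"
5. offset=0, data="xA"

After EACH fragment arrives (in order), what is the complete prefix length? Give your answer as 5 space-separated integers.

Fragment 1: offset=2 data="MdrdZ" -> buffer=??MdrdZ?????????? -> prefix_len=0
Fragment 2: offset=12 data="TCuph" -> buffer=??MdrdZ?????TCuph -> prefix_len=0
Fragment 3: offset=7 data="ih" -> buffer=??MdrdZih???TCuph -> prefix_len=0
Fragment 4: offset=9 data="lQJ" -> buffer=??MdrdZihlQJTCuph -> prefix_len=0
Fragment 5: offset=0 data="xA" -> buffer=xAMdrdZihlQJTCuph -> prefix_len=17

Answer: 0 0 0 0 17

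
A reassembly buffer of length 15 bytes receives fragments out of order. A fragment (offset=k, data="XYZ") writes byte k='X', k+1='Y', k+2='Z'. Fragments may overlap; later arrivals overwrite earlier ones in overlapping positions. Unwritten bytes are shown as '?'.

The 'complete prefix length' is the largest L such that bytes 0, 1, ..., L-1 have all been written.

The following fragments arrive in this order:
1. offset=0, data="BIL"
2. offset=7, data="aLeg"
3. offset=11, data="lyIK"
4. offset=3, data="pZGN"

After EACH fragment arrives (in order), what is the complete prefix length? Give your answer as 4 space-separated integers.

Answer: 3 3 3 15

Derivation:
Fragment 1: offset=0 data="BIL" -> buffer=BIL???????????? -> prefix_len=3
Fragment 2: offset=7 data="aLeg" -> buffer=BIL????aLeg???? -> prefix_len=3
Fragment 3: offset=11 data="lyIK" -> buffer=BIL????aLeglyIK -> prefix_len=3
Fragment 4: offset=3 data="pZGN" -> buffer=BILpZGNaLeglyIK -> prefix_len=15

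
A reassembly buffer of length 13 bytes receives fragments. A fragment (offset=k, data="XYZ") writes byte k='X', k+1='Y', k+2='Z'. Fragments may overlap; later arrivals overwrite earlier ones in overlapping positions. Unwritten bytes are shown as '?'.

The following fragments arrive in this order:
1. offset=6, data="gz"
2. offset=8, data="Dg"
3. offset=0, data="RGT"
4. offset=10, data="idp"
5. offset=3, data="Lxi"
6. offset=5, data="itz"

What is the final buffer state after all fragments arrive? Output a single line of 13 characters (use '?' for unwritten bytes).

Answer: RGTLxitzDgidp

Derivation:
Fragment 1: offset=6 data="gz" -> buffer=??????gz?????
Fragment 2: offset=8 data="Dg" -> buffer=??????gzDg???
Fragment 3: offset=0 data="RGT" -> buffer=RGT???gzDg???
Fragment 4: offset=10 data="idp" -> buffer=RGT???gzDgidp
Fragment 5: offset=3 data="Lxi" -> buffer=RGTLxigzDgidp
Fragment 6: offset=5 data="itz" -> buffer=RGTLxitzDgidp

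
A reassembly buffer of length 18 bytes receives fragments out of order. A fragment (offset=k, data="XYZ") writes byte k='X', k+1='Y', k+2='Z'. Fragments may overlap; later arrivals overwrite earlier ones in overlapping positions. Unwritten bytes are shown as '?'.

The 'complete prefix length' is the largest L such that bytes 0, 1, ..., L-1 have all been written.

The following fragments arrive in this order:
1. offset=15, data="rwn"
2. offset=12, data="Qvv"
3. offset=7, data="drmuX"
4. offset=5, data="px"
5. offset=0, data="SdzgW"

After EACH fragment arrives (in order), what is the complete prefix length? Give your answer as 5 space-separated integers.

Answer: 0 0 0 0 18

Derivation:
Fragment 1: offset=15 data="rwn" -> buffer=???????????????rwn -> prefix_len=0
Fragment 2: offset=12 data="Qvv" -> buffer=????????????Qvvrwn -> prefix_len=0
Fragment 3: offset=7 data="drmuX" -> buffer=???????drmuXQvvrwn -> prefix_len=0
Fragment 4: offset=5 data="px" -> buffer=?????pxdrmuXQvvrwn -> prefix_len=0
Fragment 5: offset=0 data="SdzgW" -> buffer=SdzgWpxdrmuXQvvrwn -> prefix_len=18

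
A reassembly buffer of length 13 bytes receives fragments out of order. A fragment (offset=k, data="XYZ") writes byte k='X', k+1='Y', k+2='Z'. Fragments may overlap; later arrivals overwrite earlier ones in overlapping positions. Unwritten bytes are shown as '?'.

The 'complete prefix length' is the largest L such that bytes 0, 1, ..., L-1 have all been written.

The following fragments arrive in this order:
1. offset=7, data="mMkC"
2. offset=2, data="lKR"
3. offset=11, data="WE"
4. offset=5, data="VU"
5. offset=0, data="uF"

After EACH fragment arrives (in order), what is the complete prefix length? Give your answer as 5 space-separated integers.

Answer: 0 0 0 0 13

Derivation:
Fragment 1: offset=7 data="mMkC" -> buffer=???????mMkC?? -> prefix_len=0
Fragment 2: offset=2 data="lKR" -> buffer=??lKR??mMkC?? -> prefix_len=0
Fragment 3: offset=11 data="WE" -> buffer=??lKR??mMkCWE -> prefix_len=0
Fragment 4: offset=5 data="VU" -> buffer=??lKRVUmMkCWE -> prefix_len=0
Fragment 5: offset=0 data="uF" -> buffer=uFlKRVUmMkCWE -> prefix_len=13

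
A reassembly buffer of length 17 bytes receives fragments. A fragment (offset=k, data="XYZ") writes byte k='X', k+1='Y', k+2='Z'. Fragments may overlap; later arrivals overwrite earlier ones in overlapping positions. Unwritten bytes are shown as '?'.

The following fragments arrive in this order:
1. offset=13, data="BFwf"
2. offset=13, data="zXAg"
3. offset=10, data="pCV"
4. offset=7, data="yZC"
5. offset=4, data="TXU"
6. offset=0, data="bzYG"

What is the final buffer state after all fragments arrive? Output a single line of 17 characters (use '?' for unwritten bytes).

Fragment 1: offset=13 data="BFwf" -> buffer=?????????????BFwf
Fragment 2: offset=13 data="zXAg" -> buffer=?????????????zXAg
Fragment 3: offset=10 data="pCV" -> buffer=??????????pCVzXAg
Fragment 4: offset=7 data="yZC" -> buffer=???????yZCpCVzXAg
Fragment 5: offset=4 data="TXU" -> buffer=????TXUyZCpCVzXAg
Fragment 6: offset=0 data="bzYG" -> buffer=bzYGTXUyZCpCVzXAg

Answer: bzYGTXUyZCpCVzXAg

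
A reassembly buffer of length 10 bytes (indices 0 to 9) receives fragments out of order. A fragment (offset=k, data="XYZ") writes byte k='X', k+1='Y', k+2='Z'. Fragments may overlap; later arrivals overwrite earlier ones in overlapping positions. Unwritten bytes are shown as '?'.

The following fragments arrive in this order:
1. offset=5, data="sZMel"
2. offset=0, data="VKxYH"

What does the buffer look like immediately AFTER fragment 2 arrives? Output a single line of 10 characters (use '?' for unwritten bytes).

Fragment 1: offset=5 data="sZMel" -> buffer=?????sZMel
Fragment 2: offset=0 data="VKxYH" -> buffer=VKxYHsZMel

Answer: VKxYHsZMel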